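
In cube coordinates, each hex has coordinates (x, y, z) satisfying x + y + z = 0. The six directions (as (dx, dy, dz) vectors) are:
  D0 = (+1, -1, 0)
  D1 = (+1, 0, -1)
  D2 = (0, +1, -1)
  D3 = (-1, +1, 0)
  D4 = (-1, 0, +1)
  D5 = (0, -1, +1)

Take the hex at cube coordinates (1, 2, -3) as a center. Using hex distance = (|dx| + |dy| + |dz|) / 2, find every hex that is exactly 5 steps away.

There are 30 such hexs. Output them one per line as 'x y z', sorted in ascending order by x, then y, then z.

Walk ring at distance 5 from (1, 2, -3):
Start at center + D4*5 = (-4, 2, 2)
  hex 0: (-4, 2, 2)
  hex 1: (-3, 1, 2)
  hex 2: (-2, 0, 2)
  hex 3: (-1, -1, 2)
  hex 4: (0, -2, 2)
  hex 5: (1, -3, 2)
  hex 6: (2, -3, 1)
  hex 7: (3, -3, 0)
  hex 8: (4, -3, -1)
  hex 9: (5, -3, -2)
  hex 10: (6, -3, -3)
  hex 11: (6, -2, -4)
  hex 12: (6, -1, -5)
  hex 13: (6, 0, -6)
  hex 14: (6, 1, -7)
  hex 15: (6, 2, -8)
  hex 16: (5, 3, -8)
  hex 17: (4, 4, -8)
  hex 18: (3, 5, -8)
  hex 19: (2, 6, -8)
  hex 20: (1, 7, -8)
  hex 21: (0, 7, -7)
  hex 22: (-1, 7, -6)
  hex 23: (-2, 7, -5)
  hex 24: (-3, 7, -4)
  hex 25: (-4, 7, -3)
  hex 26: (-4, 6, -2)
  hex 27: (-4, 5, -1)
  hex 28: (-4, 4, 0)
  hex 29: (-4, 3, 1)
Sorted: 30 hexes.

Answer: -4 2 2
-4 3 1
-4 4 0
-4 5 -1
-4 6 -2
-4 7 -3
-3 1 2
-3 7 -4
-2 0 2
-2 7 -5
-1 -1 2
-1 7 -6
0 -2 2
0 7 -7
1 -3 2
1 7 -8
2 -3 1
2 6 -8
3 -3 0
3 5 -8
4 -3 -1
4 4 -8
5 -3 -2
5 3 -8
6 -3 -3
6 -2 -4
6 -1 -5
6 0 -6
6 1 -7
6 2 -8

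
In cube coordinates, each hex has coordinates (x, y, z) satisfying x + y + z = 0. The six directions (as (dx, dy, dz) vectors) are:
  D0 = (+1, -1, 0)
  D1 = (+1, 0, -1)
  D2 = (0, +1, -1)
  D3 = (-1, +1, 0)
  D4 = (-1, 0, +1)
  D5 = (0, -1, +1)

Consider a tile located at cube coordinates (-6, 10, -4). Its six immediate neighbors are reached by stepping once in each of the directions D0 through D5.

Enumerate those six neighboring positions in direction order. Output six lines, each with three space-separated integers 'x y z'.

Center: (-6, 10, -4). Add each direction:
  D0: (-6, 10, -4) + (1, -1, 0) = (-5, 9, -4)
  D1: (-6, 10, -4) + (1, 0, -1) = (-5, 10, -5)
  D2: (-6, 10, -4) + (0, 1, -1) = (-6, 11, -5)
  D3: (-6, 10, -4) + (-1, 1, 0) = (-7, 11, -4)
  D4: (-6, 10, -4) + (-1, 0, 1) = (-7, 10, -3)
  D5: (-6, 10, -4) + (0, -1, 1) = (-6, 9, -3)

Answer: -5 9 -4
-5 10 -5
-6 11 -5
-7 11 -4
-7 10 -3
-6 9 -3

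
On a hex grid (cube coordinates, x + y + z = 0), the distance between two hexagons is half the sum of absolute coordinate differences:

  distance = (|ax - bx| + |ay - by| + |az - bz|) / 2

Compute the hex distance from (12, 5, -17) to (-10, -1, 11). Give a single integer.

Answer: 28

Derivation:
|ax - bx| = |12 - (-10)| = 22
|ay - by| = |5 - (-1)| = 6
|az - bz| = |-17 - 11| = 28
distance = (22 + 6 + 28) / 2 = 56 / 2 = 28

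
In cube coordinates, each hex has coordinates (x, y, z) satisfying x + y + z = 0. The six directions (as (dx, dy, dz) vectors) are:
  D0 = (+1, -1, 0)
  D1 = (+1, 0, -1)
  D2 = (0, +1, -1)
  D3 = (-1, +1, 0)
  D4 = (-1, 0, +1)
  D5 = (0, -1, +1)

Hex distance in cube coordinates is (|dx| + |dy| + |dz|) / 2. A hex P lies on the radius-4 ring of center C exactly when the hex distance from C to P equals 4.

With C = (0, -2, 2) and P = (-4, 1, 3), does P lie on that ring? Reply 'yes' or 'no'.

Answer: yes

Derivation:
|px - cx| = |-4 - 0| = 4
|py - cy| = |1 - (-2)| = 3
|pz - cz| = |3 - 2| = 1
distance = (4+3+1)/2 = 8/2 = 4
radius = 4; distance == radius -> yes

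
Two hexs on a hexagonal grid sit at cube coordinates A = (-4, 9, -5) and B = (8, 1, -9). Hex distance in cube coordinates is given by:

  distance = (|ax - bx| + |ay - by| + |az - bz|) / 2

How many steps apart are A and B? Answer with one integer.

Answer: 12

Derivation:
|ax - bx| = |-4 - 8| = 12
|ay - by| = |9 - 1| = 8
|az - bz| = |-5 - (-9)| = 4
distance = (12 + 8 + 4) / 2 = 24 / 2 = 12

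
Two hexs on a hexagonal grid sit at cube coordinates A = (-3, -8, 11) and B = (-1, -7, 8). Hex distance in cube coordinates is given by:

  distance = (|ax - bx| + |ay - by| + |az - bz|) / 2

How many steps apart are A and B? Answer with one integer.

Answer: 3

Derivation:
|ax - bx| = |-3 - (-1)| = 2
|ay - by| = |-8 - (-7)| = 1
|az - bz| = |11 - 8| = 3
distance = (2 + 1 + 3) / 2 = 6 / 2 = 3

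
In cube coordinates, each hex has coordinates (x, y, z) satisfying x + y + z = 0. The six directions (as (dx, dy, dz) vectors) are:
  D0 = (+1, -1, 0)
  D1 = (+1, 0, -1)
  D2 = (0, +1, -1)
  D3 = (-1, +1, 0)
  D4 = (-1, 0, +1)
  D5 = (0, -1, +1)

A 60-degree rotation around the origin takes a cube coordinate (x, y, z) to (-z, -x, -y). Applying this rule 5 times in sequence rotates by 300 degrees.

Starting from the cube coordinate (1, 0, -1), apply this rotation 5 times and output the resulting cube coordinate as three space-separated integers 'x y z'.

Answer: 0 1 -1

Derivation:
Start: (1, 0, -1)
Step 1: (1, 0, -1) -> (-(-1), -(1), -(0)) = (1, -1, 0)
Step 2: (1, -1, 0) -> (-(0), -(1), -(-1)) = (0, -1, 1)
Step 3: (0, -1, 1) -> (-(1), -(0), -(-1)) = (-1, 0, 1)
Step 4: (-1, 0, 1) -> (-(1), -(-1), -(0)) = (-1, 1, 0)
Step 5: (-1, 1, 0) -> (-(0), -(-1), -(1)) = (0, 1, -1)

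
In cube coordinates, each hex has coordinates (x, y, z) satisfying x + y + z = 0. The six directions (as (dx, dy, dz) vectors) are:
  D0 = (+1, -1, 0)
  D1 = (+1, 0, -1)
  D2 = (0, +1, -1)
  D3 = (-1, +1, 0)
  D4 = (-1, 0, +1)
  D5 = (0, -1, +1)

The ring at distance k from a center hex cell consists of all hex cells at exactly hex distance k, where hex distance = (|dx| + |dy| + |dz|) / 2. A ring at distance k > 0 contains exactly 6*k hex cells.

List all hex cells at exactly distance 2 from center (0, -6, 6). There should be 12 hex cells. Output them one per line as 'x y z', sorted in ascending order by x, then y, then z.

Answer: -2 -6 8
-2 -5 7
-2 -4 6
-1 -7 8
-1 -4 5
0 -8 8
0 -4 4
1 -8 7
1 -5 4
2 -8 6
2 -7 5
2 -6 4

Derivation:
Walk ring at distance 2 from (0, -6, 6):
Start at center + D4*2 = (-2, -6, 8)
  hex 0: (-2, -6, 8)
  hex 1: (-1, -7, 8)
  hex 2: (0, -8, 8)
  hex 3: (1, -8, 7)
  hex 4: (2, -8, 6)
  hex 5: (2, -7, 5)
  hex 6: (2, -6, 4)
  hex 7: (1, -5, 4)
  hex 8: (0, -4, 4)
  hex 9: (-1, -4, 5)
  hex 10: (-2, -4, 6)
  hex 11: (-2, -5, 7)
Sorted: 12 hexes.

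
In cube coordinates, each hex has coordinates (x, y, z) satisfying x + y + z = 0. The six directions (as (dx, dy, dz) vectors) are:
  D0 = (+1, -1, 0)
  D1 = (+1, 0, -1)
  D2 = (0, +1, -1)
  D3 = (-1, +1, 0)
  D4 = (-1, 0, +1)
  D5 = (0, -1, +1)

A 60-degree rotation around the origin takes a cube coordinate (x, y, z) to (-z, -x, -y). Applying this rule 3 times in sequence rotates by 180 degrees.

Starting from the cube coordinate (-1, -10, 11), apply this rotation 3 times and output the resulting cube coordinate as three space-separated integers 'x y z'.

Start: (-1, -10, 11)
Step 1: (-1, -10, 11) -> (-(11), -(-1), -(-10)) = (-11, 1, 10)
Step 2: (-11, 1, 10) -> (-(10), -(-11), -(1)) = (-10, 11, -1)
Step 3: (-10, 11, -1) -> (-(-1), -(-10), -(11)) = (1, 10, -11)

Answer: 1 10 -11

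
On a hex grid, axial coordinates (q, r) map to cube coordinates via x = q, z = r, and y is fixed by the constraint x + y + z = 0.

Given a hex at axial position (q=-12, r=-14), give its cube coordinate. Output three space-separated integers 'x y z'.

Answer: -12 26 -14

Derivation:
x = q = -12
z = r = -14
y = -x - z = -(-12) - (-14) = 26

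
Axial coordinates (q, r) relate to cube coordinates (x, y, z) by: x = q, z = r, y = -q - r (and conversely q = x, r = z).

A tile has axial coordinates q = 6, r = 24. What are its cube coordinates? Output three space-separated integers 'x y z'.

x = q = 6
z = r = 24
y = -x - z = -(6) - (24) = -30

Answer: 6 -30 24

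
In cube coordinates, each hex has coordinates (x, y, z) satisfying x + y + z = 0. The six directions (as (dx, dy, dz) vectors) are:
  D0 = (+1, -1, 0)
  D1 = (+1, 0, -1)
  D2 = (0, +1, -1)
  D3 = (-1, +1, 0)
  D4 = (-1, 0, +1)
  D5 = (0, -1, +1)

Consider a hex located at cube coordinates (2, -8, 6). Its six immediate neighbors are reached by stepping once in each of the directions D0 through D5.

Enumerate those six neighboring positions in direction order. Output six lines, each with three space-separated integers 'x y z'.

Answer: 3 -9 6
3 -8 5
2 -7 5
1 -7 6
1 -8 7
2 -9 7

Derivation:
Center: (2, -8, 6). Add each direction:
  D0: (2, -8, 6) + (1, -1, 0) = (3, -9, 6)
  D1: (2, -8, 6) + (1, 0, -1) = (3, -8, 5)
  D2: (2, -8, 6) + (0, 1, -1) = (2, -7, 5)
  D3: (2, -8, 6) + (-1, 1, 0) = (1, -7, 6)
  D4: (2, -8, 6) + (-1, 0, 1) = (1, -8, 7)
  D5: (2, -8, 6) + (0, -1, 1) = (2, -9, 7)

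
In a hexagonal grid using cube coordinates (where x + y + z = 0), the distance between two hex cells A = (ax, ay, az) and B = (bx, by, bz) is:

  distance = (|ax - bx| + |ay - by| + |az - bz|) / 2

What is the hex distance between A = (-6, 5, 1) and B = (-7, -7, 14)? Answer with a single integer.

|ax - bx| = |-6 - (-7)| = 1
|ay - by| = |5 - (-7)| = 12
|az - bz| = |1 - 14| = 13
distance = (1 + 12 + 13) / 2 = 26 / 2 = 13

Answer: 13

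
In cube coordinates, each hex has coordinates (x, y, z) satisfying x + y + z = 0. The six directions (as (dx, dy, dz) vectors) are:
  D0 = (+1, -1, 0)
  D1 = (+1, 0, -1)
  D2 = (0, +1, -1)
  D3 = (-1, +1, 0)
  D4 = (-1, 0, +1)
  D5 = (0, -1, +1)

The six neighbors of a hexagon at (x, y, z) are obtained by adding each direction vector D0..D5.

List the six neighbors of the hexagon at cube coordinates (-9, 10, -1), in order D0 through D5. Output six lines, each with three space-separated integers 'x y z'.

Answer: -8 9 -1
-8 10 -2
-9 11 -2
-10 11 -1
-10 10 0
-9 9 0

Derivation:
Center: (-9, 10, -1). Add each direction:
  D0: (-9, 10, -1) + (1, -1, 0) = (-8, 9, -1)
  D1: (-9, 10, -1) + (1, 0, -1) = (-8, 10, -2)
  D2: (-9, 10, -1) + (0, 1, -1) = (-9, 11, -2)
  D3: (-9, 10, -1) + (-1, 1, 0) = (-10, 11, -1)
  D4: (-9, 10, -1) + (-1, 0, 1) = (-10, 10, 0)
  D5: (-9, 10, -1) + (0, -1, 1) = (-9, 9, 0)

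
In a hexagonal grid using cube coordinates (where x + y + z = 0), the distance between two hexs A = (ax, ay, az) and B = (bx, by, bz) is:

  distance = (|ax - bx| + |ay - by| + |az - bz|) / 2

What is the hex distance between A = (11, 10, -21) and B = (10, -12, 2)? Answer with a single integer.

|ax - bx| = |11 - 10| = 1
|ay - by| = |10 - (-12)| = 22
|az - bz| = |-21 - 2| = 23
distance = (1 + 22 + 23) / 2 = 46 / 2 = 23

Answer: 23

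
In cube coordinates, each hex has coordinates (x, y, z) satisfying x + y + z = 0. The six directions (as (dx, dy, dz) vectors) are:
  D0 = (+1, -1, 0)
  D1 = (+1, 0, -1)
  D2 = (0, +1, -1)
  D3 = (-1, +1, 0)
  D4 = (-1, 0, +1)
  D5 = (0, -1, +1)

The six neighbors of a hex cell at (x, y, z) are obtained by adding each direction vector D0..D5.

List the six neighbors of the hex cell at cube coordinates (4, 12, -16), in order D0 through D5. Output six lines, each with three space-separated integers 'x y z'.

Answer: 5 11 -16
5 12 -17
4 13 -17
3 13 -16
3 12 -15
4 11 -15

Derivation:
Center: (4, 12, -16). Add each direction:
  D0: (4, 12, -16) + (1, -1, 0) = (5, 11, -16)
  D1: (4, 12, -16) + (1, 0, -1) = (5, 12, -17)
  D2: (4, 12, -16) + (0, 1, -1) = (4, 13, -17)
  D3: (4, 12, -16) + (-1, 1, 0) = (3, 13, -16)
  D4: (4, 12, -16) + (-1, 0, 1) = (3, 12, -15)
  D5: (4, 12, -16) + (0, -1, 1) = (4, 11, -15)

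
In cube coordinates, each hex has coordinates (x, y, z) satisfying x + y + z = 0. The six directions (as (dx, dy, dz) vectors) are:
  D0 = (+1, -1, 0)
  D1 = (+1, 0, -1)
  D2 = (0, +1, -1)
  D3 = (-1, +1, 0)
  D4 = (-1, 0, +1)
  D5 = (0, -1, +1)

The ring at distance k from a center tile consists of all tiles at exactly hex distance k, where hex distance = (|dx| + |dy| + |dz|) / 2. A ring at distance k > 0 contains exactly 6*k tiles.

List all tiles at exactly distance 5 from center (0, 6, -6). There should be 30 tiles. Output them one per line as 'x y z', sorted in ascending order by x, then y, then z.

Answer: -5 6 -1
-5 7 -2
-5 8 -3
-5 9 -4
-5 10 -5
-5 11 -6
-4 5 -1
-4 11 -7
-3 4 -1
-3 11 -8
-2 3 -1
-2 11 -9
-1 2 -1
-1 11 -10
0 1 -1
0 11 -11
1 1 -2
1 10 -11
2 1 -3
2 9 -11
3 1 -4
3 8 -11
4 1 -5
4 7 -11
5 1 -6
5 2 -7
5 3 -8
5 4 -9
5 5 -10
5 6 -11

Derivation:
Walk ring at distance 5 from (0, 6, -6):
Start at center + D4*5 = (-5, 6, -1)
  hex 0: (-5, 6, -1)
  hex 1: (-4, 5, -1)
  hex 2: (-3, 4, -1)
  hex 3: (-2, 3, -1)
  hex 4: (-1, 2, -1)
  hex 5: (0, 1, -1)
  hex 6: (1, 1, -2)
  hex 7: (2, 1, -3)
  hex 8: (3, 1, -4)
  hex 9: (4, 1, -5)
  hex 10: (5, 1, -6)
  hex 11: (5, 2, -7)
  hex 12: (5, 3, -8)
  hex 13: (5, 4, -9)
  hex 14: (5, 5, -10)
  hex 15: (5, 6, -11)
  hex 16: (4, 7, -11)
  hex 17: (3, 8, -11)
  hex 18: (2, 9, -11)
  hex 19: (1, 10, -11)
  hex 20: (0, 11, -11)
  hex 21: (-1, 11, -10)
  hex 22: (-2, 11, -9)
  hex 23: (-3, 11, -8)
  hex 24: (-4, 11, -7)
  hex 25: (-5, 11, -6)
  hex 26: (-5, 10, -5)
  hex 27: (-5, 9, -4)
  hex 28: (-5, 8, -3)
  hex 29: (-5, 7, -2)
Sorted: 30 hexes.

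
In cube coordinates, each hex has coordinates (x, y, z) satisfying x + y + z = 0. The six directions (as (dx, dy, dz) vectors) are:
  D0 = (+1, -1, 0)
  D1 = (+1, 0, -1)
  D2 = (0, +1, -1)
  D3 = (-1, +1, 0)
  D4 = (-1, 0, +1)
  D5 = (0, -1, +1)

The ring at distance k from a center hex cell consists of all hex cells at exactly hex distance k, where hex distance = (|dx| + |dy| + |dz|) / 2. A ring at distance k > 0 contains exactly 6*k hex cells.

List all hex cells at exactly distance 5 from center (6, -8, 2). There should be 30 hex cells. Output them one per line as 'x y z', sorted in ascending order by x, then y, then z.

Answer: 1 -8 7
1 -7 6
1 -6 5
1 -5 4
1 -4 3
1 -3 2
2 -9 7
2 -3 1
3 -10 7
3 -3 0
4 -11 7
4 -3 -1
5 -12 7
5 -3 -2
6 -13 7
6 -3 -3
7 -13 6
7 -4 -3
8 -13 5
8 -5 -3
9 -13 4
9 -6 -3
10 -13 3
10 -7 -3
11 -13 2
11 -12 1
11 -11 0
11 -10 -1
11 -9 -2
11 -8 -3

Derivation:
Walk ring at distance 5 from (6, -8, 2):
Start at center + D4*5 = (1, -8, 7)
  hex 0: (1, -8, 7)
  hex 1: (2, -9, 7)
  hex 2: (3, -10, 7)
  hex 3: (4, -11, 7)
  hex 4: (5, -12, 7)
  hex 5: (6, -13, 7)
  hex 6: (7, -13, 6)
  hex 7: (8, -13, 5)
  hex 8: (9, -13, 4)
  hex 9: (10, -13, 3)
  hex 10: (11, -13, 2)
  hex 11: (11, -12, 1)
  hex 12: (11, -11, 0)
  hex 13: (11, -10, -1)
  hex 14: (11, -9, -2)
  hex 15: (11, -8, -3)
  hex 16: (10, -7, -3)
  hex 17: (9, -6, -3)
  hex 18: (8, -5, -3)
  hex 19: (7, -4, -3)
  hex 20: (6, -3, -3)
  hex 21: (5, -3, -2)
  hex 22: (4, -3, -1)
  hex 23: (3, -3, 0)
  hex 24: (2, -3, 1)
  hex 25: (1, -3, 2)
  hex 26: (1, -4, 3)
  hex 27: (1, -5, 4)
  hex 28: (1, -6, 5)
  hex 29: (1, -7, 6)
Sorted: 30 hexes.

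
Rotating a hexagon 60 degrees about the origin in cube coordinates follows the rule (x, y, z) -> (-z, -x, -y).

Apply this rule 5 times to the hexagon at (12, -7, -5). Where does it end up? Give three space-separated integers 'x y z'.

Start: (12, -7, -5)
Step 1: (12, -7, -5) -> (-(-5), -(12), -(-7)) = (5, -12, 7)
Step 2: (5, -12, 7) -> (-(7), -(5), -(-12)) = (-7, -5, 12)
Step 3: (-7, -5, 12) -> (-(12), -(-7), -(-5)) = (-12, 7, 5)
Step 4: (-12, 7, 5) -> (-(5), -(-12), -(7)) = (-5, 12, -7)
Step 5: (-5, 12, -7) -> (-(-7), -(-5), -(12)) = (7, 5, -12)

Answer: 7 5 -12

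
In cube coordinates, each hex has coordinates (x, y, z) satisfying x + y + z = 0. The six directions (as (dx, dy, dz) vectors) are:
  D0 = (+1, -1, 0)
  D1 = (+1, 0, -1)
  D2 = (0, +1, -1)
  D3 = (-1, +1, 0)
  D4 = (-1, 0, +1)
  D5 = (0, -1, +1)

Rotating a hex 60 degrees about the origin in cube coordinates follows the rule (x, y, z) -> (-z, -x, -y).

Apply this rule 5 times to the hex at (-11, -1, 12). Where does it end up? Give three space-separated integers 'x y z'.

Answer: 1 -12 11

Derivation:
Start: (-11, -1, 12)
Step 1: (-11, -1, 12) -> (-(12), -(-11), -(-1)) = (-12, 11, 1)
Step 2: (-12, 11, 1) -> (-(1), -(-12), -(11)) = (-1, 12, -11)
Step 3: (-1, 12, -11) -> (-(-11), -(-1), -(12)) = (11, 1, -12)
Step 4: (11, 1, -12) -> (-(-12), -(11), -(1)) = (12, -11, -1)
Step 5: (12, -11, -1) -> (-(-1), -(12), -(-11)) = (1, -12, 11)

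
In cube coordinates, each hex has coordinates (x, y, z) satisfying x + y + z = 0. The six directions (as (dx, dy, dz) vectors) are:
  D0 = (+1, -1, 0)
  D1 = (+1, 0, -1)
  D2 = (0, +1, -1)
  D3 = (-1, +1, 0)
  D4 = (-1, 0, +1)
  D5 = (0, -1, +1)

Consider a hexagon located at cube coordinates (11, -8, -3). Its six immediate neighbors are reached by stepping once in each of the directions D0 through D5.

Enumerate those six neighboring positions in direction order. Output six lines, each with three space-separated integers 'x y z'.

Answer: 12 -9 -3
12 -8 -4
11 -7 -4
10 -7 -3
10 -8 -2
11 -9 -2

Derivation:
Center: (11, -8, -3). Add each direction:
  D0: (11, -8, -3) + (1, -1, 0) = (12, -9, -3)
  D1: (11, -8, -3) + (1, 0, -1) = (12, -8, -4)
  D2: (11, -8, -3) + (0, 1, -1) = (11, -7, -4)
  D3: (11, -8, -3) + (-1, 1, 0) = (10, -7, -3)
  D4: (11, -8, -3) + (-1, 0, 1) = (10, -8, -2)
  D5: (11, -8, -3) + (0, -1, 1) = (11, -9, -2)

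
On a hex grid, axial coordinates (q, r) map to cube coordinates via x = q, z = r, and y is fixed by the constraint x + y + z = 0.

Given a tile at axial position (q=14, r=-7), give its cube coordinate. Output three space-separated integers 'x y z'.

Answer: 14 -7 -7

Derivation:
x = q = 14
z = r = -7
y = -x - z = -(14) - (-7) = -7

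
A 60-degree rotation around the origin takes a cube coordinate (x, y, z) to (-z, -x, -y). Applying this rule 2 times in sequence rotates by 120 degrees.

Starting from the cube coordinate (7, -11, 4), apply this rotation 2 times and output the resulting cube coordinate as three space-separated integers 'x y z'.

Start: (7, -11, 4)
Step 1: (7, -11, 4) -> (-(4), -(7), -(-11)) = (-4, -7, 11)
Step 2: (-4, -7, 11) -> (-(11), -(-4), -(-7)) = (-11, 4, 7)

Answer: -11 4 7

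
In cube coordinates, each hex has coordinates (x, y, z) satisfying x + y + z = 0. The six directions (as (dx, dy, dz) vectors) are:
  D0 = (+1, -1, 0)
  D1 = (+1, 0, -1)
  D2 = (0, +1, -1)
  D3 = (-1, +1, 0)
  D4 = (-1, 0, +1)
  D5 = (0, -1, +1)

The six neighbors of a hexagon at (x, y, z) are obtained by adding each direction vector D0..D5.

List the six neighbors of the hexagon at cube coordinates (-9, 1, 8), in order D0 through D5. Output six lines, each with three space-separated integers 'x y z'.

Answer: -8 0 8
-8 1 7
-9 2 7
-10 2 8
-10 1 9
-9 0 9

Derivation:
Center: (-9, 1, 8). Add each direction:
  D0: (-9, 1, 8) + (1, -1, 0) = (-8, 0, 8)
  D1: (-9, 1, 8) + (1, 0, -1) = (-8, 1, 7)
  D2: (-9, 1, 8) + (0, 1, -1) = (-9, 2, 7)
  D3: (-9, 1, 8) + (-1, 1, 0) = (-10, 2, 8)
  D4: (-9, 1, 8) + (-1, 0, 1) = (-10, 1, 9)
  D5: (-9, 1, 8) + (0, -1, 1) = (-9, 0, 9)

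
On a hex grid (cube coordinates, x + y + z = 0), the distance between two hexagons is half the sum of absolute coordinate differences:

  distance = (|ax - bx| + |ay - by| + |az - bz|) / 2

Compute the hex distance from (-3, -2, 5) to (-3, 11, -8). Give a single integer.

|ax - bx| = |-3 - (-3)| = 0
|ay - by| = |-2 - 11| = 13
|az - bz| = |5 - (-8)| = 13
distance = (0 + 13 + 13) / 2 = 26 / 2 = 13

Answer: 13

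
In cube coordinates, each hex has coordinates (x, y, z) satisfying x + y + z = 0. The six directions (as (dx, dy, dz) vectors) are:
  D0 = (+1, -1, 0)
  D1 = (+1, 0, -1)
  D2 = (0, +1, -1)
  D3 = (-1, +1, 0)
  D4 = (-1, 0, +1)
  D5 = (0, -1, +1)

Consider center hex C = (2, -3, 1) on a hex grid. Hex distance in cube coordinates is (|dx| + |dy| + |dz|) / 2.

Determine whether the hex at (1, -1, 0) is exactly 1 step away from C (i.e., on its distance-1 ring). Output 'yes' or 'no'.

Answer: no

Derivation:
|px - cx| = |1 - 2| = 1
|py - cy| = |-1 - (-3)| = 2
|pz - cz| = |0 - 1| = 1
distance = (1+2+1)/2 = 4/2 = 2
radius = 1; distance != radius -> no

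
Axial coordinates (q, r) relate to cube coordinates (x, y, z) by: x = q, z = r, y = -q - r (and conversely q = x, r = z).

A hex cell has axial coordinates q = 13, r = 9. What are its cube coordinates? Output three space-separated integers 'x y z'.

Answer: 13 -22 9

Derivation:
x = q = 13
z = r = 9
y = -x - z = -(13) - (9) = -22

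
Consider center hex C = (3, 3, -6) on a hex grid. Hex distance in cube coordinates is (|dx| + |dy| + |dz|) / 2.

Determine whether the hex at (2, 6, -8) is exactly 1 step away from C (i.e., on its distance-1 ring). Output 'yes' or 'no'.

Answer: no

Derivation:
|px - cx| = |2 - 3| = 1
|py - cy| = |6 - 3| = 3
|pz - cz| = |-8 - (-6)| = 2
distance = (1+3+2)/2 = 6/2 = 3
radius = 1; distance != radius -> no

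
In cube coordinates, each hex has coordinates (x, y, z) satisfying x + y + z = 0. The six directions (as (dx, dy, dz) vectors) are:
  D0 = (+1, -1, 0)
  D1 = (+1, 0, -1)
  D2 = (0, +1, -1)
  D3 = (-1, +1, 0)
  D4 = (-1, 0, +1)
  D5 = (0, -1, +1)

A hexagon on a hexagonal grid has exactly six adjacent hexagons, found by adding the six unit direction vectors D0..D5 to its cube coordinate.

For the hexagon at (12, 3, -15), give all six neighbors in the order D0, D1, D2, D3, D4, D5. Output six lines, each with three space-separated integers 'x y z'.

Center: (12, 3, -15). Add each direction:
  D0: (12, 3, -15) + (1, -1, 0) = (13, 2, -15)
  D1: (12, 3, -15) + (1, 0, -1) = (13, 3, -16)
  D2: (12, 3, -15) + (0, 1, -1) = (12, 4, -16)
  D3: (12, 3, -15) + (-1, 1, 0) = (11, 4, -15)
  D4: (12, 3, -15) + (-1, 0, 1) = (11, 3, -14)
  D5: (12, 3, -15) + (0, -1, 1) = (12, 2, -14)

Answer: 13 2 -15
13 3 -16
12 4 -16
11 4 -15
11 3 -14
12 2 -14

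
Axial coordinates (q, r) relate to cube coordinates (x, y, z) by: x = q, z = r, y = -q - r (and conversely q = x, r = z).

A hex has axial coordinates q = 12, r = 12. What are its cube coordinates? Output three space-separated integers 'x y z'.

x = q = 12
z = r = 12
y = -x - z = -(12) - (12) = -24

Answer: 12 -24 12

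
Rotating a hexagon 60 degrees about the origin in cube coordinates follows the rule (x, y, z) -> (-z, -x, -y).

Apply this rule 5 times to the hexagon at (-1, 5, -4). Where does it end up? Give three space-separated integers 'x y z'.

Start: (-1, 5, -4)
Step 1: (-1, 5, -4) -> (-(-4), -(-1), -(5)) = (4, 1, -5)
Step 2: (4, 1, -5) -> (-(-5), -(4), -(1)) = (5, -4, -1)
Step 3: (5, -4, -1) -> (-(-1), -(5), -(-4)) = (1, -5, 4)
Step 4: (1, -5, 4) -> (-(4), -(1), -(-5)) = (-4, -1, 5)
Step 5: (-4, -1, 5) -> (-(5), -(-4), -(-1)) = (-5, 4, 1)

Answer: -5 4 1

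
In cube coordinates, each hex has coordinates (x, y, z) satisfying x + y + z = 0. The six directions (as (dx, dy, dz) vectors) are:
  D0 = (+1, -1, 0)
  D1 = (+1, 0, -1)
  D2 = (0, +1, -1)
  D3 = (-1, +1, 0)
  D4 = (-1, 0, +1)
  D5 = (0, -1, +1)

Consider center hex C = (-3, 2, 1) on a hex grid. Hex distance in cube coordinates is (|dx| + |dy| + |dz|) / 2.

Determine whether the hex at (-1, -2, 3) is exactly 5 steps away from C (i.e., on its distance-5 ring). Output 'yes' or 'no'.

Answer: no

Derivation:
|px - cx| = |-1 - (-3)| = 2
|py - cy| = |-2 - 2| = 4
|pz - cz| = |3 - 1| = 2
distance = (2+4+2)/2 = 8/2 = 4
radius = 5; distance != radius -> no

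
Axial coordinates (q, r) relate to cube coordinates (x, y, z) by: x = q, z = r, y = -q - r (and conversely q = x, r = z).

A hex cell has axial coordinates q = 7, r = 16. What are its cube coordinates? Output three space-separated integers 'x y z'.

Answer: 7 -23 16

Derivation:
x = q = 7
z = r = 16
y = -x - z = -(7) - (16) = -23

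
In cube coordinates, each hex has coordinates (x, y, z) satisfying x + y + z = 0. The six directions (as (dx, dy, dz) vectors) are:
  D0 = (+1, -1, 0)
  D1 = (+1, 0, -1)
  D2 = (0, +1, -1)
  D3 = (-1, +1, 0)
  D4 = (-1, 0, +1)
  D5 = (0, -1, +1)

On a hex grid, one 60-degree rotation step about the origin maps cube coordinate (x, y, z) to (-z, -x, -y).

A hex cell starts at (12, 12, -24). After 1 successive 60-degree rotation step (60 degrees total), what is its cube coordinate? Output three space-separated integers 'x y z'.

Answer: 24 -12 -12

Derivation:
Start: (12, 12, -24)
Step 1: (12, 12, -24) -> (-(-24), -(12), -(12)) = (24, -12, -12)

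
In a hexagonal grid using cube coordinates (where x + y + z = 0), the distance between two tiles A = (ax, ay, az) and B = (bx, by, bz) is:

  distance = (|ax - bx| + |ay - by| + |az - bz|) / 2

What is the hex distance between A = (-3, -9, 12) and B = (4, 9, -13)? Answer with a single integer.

|ax - bx| = |-3 - 4| = 7
|ay - by| = |-9 - 9| = 18
|az - bz| = |12 - (-13)| = 25
distance = (7 + 18 + 25) / 2 = 50 / 2 = 25

Answer: 25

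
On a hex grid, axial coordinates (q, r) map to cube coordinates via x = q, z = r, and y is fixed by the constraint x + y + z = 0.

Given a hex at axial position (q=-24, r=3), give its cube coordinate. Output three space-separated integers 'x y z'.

Answer: -24 21 3

Derivation:
x = q = -24
z = r = 3
y = -x - z = -(-24) - (3) = 21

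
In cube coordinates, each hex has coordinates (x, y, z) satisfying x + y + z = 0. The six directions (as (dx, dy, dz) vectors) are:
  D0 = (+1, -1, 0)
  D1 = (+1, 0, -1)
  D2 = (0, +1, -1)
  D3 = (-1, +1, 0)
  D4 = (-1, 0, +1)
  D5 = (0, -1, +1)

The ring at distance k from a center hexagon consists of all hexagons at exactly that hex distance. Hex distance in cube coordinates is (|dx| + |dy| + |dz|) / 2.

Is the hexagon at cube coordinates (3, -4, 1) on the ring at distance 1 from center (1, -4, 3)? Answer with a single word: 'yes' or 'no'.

|px - cx| = |3 - 1| = 2
|py - cy| = |-4 - (-4)| = 0
|pz - cz| = |1 - 3| = 2
distance = (2+0+2)/2 = 4/2 = 2
radius = 1; distance != radius -> no

Answer: no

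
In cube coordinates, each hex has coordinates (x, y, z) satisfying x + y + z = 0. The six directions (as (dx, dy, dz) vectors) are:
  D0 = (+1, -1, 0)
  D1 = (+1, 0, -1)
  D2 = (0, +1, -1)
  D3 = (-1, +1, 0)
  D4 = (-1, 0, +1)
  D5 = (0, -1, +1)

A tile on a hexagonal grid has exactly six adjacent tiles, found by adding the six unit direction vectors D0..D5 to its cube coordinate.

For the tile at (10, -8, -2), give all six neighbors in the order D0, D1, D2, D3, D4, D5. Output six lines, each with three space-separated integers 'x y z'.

Center: (10, -8, -2). Add each direction:
  D0: (10, -8, -2) + (1, -1, 0) = (11, -9, -2)
  D1: (10, -8, -2) + (1, 0, -1) = (11, -8, -3)
  D2: (10, -8, -2) + (0, 1, -1) = (10, -7, -3)
  D3: (10, -8, -2) + (-1, 1, 0) = (9, -7, -2)
  D4: (10, -8, -2) + (-1, 0, 1) = (9, -8, -1)
  D5: (10, -8, -2) + (0, -1, 1) = (10, -9, -1)

Answer: 11 -9 -2
11 -8 -3
10 -7 -3
9 -7 -2
9 -8 -1
10 -9 -1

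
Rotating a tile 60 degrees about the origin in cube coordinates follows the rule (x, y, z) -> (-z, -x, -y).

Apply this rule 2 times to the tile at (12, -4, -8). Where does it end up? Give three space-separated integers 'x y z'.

Answer: -4 -8 12

Derivation:
Start: (12, -4, -8)
Step 1: (12, -4, -8) -> (-(-8), -(12), -(-4)) = (8, -12, 4)
Step 2: (8, -12, 4) -> (-(4), -(8), -(-12)) = (-4, -8, 12)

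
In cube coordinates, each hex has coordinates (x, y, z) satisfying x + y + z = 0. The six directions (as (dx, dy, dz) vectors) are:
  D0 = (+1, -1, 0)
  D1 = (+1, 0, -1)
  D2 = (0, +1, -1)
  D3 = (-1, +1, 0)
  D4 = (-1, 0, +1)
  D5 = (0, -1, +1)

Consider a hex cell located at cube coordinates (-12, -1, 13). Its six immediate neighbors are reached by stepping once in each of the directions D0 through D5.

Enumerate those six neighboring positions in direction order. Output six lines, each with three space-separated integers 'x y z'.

Answer: -11 -2 13
-11 -1 12
-12 0 12
-13 0 13
-13 -1 14
-12 -2 14

Derivation:
Center: (-12, -1, 13). Add each direction:
  D0: (-12, -1, 13) + (1, -1, 0) = (-11, -2, 13)
  D1: (-12, -1, 13) + (1, 0, -1) = (-11, -1, 12)
  D2: (-12, -1, 13) + (0, 1, -1) = (-12, 0, 12)
  D3: (-12, -1, 13) + (-1, 1, 0) = (-13, 0, 13)
  D4: (-12, -1, 13) + (-1, 0, 1) = (-13, -1, 14)
  D5: (-12, -1, 13) + (0, -1, 1) = (-12, -2, 14)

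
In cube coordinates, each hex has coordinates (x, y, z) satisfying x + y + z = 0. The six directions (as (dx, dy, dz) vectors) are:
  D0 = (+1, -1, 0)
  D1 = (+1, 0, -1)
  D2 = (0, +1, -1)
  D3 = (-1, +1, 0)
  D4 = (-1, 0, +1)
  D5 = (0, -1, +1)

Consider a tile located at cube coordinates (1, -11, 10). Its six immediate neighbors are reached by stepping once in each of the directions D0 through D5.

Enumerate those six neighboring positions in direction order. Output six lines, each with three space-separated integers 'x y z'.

Center: (1, -11, 10). Add each direction:
  D0: (1, -11, 10) + (1, -1, 0) = (2, -12, 10)
  D1: (1, -11, 10) + (1, 0, -1) = (2, -11, 9)
  D2: (1, -11, 10) + (0, 1, -1) = (1, -10, 9)
  D3: (1, -11, 10) + (-1, 1, 0) = (0, -10, 10)
  D4: (1, -11, 10) + (-1, 0, 1) = (0, -11, 11)
  D5: (1, -11, 10) + (0, -1, 1) = (1, -12, 11)

Answer: 2 -12 10
2 -11 9
1 -10 9
0 -10 10
0 -11 11
1 -12 11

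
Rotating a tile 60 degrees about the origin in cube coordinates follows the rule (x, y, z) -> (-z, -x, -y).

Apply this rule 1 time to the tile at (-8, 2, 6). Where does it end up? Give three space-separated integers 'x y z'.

Start: (-8, 2, 6)
Step 1: (-8, 2, 6) -> (-(6), -(-8), -(2)) = (-6, 8, -2)

Answer: -6 8 -2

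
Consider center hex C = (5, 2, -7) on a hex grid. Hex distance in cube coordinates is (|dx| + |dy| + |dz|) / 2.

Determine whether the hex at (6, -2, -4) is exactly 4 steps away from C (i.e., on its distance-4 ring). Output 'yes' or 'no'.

Answer: yes

Derivation:
|px - cx| = |6 - 5| = 1
|py - cy| = |-2 - 2| = 4
|pz - cz| = |-4 - (-7)| = 3
distance = (1+4+3)/2 = 8/2 = 4
radius = 4; distance == radius -> yes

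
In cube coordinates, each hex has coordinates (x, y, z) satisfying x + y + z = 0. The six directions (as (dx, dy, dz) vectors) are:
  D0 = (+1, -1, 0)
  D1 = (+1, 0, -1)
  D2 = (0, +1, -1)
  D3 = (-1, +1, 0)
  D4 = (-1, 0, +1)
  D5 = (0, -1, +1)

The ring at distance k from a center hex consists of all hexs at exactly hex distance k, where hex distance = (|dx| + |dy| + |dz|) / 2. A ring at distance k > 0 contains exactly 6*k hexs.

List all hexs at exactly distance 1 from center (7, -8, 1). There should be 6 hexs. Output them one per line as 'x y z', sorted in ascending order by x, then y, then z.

Walk ring at distance 1 from (7, -8, 1):
Start at center + D4*1 = (6, -8, 2)
  hex 0: (6, -8, 2)
  hex 1: (7, -9, 2)
  hex 2: (8, -9, 1)
  hex 3: (8, -8, 0)
  hex 4: (7, -7, 0)
  hex 5: (6, -7, 1)
Sorted: 6 hexes.

Answer: 6 -8 2
6 -7 1
7 -9 2
7 -7 0
8 -9 1
8 -8 0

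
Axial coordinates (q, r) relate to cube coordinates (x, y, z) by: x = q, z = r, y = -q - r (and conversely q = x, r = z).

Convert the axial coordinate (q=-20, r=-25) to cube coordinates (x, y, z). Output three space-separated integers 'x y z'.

x = q = -20
z = r = -25
y = -x - z = -(-20) - (-25) = 45

Answer: -20 45 -25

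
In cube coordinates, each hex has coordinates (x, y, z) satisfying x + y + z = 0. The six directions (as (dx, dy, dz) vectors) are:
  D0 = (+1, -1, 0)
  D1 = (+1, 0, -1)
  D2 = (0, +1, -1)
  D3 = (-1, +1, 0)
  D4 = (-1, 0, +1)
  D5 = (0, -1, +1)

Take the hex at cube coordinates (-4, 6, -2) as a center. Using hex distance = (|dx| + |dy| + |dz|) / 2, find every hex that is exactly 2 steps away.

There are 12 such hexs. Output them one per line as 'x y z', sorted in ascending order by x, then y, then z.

Answer: -6 6 0
-6 7 -1
-6 8 -2
-5 5 0
-5 8 -3
-4 4 0
-4 8 -4
-3 4 -1
-3 7 -4
-2 4 -2
-2 5 -3
-2 6 -4

Derivation:
Walk ring at distance 2 from (-4, 6, -2):
Start at center + D4*2 = (-6, 6, 0)
  hex 0: (-6, 6, 0)
  hex 1: (-5, 5, 0)
  hex 2: (-4, 4, 0)
  hex 3: (-3, 4, -1)
  hex 4: (-2, 4, -2)
  hex 5: (-2, 5, -3)
  hex 6: (-2, 6, -4)
  hex 7: (-3, 7, -4)
  hex 8: (-4, 8, -4)
  hex 9: (-5, 8, -3)
  hex 10: (-6, 8, -2)
  hex 11: (-6, 7, -1)
Sorted: 12 hexes.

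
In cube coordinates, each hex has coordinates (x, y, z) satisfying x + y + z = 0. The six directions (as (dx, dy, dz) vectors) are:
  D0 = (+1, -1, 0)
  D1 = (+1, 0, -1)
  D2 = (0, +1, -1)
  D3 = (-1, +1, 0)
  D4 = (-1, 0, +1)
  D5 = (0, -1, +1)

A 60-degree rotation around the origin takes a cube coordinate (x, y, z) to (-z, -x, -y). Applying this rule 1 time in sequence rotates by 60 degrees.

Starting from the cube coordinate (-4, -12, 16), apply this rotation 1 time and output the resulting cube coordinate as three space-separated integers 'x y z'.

Start: (-4, -12, 16)
Step 1: (-4, -12, 16) -> (-(16), -(-4), -(-12)) = (-16, 4, 12)

Answer: -16 4 12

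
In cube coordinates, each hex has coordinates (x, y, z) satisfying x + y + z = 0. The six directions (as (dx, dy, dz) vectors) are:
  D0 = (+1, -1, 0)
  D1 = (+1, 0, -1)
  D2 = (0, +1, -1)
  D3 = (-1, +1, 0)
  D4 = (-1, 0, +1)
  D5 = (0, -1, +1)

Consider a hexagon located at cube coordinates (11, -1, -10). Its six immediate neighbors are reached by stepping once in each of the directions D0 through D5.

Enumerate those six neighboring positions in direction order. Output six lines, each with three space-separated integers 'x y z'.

Center: (11, -1, -10). Add each direction:
  D0: (11, -1, -10) + (1, -1, 0) = (12, -2, -10)
  D1: (11, -1, -10) + (1, 0, -1) = (12, -1, -11)
  D2: (11, -1, -10) + (0, 1, -1) = (11, 0, -11)
  D3: (11, -1, -10) + (-1, 1, 0) = (10, 0, -10)
  D4: (11, -1, -10) + (-1, 0, 1) = (10, -1, -9)
  D5: (11, -1, -10) + (0, -1, 1) = (11, -2, -9)

Answer: 12 -2 -10
12 -1 -11
11 0 -11
10 0 -10
10 -1 -9
11 -2 -9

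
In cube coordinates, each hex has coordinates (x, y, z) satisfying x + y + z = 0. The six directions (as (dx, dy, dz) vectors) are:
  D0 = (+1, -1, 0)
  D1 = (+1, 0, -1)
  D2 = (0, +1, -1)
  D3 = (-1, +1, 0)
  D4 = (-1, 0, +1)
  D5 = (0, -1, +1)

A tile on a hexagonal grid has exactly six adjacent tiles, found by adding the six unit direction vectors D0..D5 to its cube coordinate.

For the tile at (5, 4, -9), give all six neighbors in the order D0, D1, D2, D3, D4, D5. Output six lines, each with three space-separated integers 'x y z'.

Center: (5, 4, -9). Add each direction:
  D0: (5, 4, -9) + (1, -1, 0) = (6, 3, -9)
  D1: (5, 4, -9) + (1, 0, -1) = (6, 4, -10)
  D2: (5, 4, -9) + (0, 1, -1) = (5, 5, -10)
  D3: (5, 4, -9) + (-1, 1, 0) = (4, 5, -9)
  D4: (5, 4, -9) + (-1, 0, 1) = (4, 4, -8)
  D5: (5, 4, -9) + (0, -1, 1) = (5, 3, -8)

Answer: 6 3 -9
6 4 -10
5 5 -10
4 5 -9
4 4 -8
5 3 -8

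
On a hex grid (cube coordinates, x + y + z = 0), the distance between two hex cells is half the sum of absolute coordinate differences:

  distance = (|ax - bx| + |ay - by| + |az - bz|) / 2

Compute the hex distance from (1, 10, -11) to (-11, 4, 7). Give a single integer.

Answer: 18

Derivation:
|ax - bx| = |1 - (-11)| = 12
|ay - by| = |10 - 4| = 6
|az - bz| = |-11 - 7| = 18
distance = (12 + 6 + 18) / 2 = 36 / 2 = 18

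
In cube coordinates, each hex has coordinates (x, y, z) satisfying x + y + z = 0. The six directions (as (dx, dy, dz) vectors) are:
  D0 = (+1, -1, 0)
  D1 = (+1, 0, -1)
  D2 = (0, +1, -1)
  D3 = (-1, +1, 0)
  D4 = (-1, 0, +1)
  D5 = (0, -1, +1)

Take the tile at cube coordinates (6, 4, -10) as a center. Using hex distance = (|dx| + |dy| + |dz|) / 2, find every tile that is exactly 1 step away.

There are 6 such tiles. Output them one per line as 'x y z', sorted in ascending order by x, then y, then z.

Walk ring at distance 1 from (6, 4, -10):
Start at center + D4*1 = (5, 4, -9)
  hex 0: (5, 4, -9)
  hex 1: (6, 3, -9)
  hex 2: (7, 3, -10)
  hex 3: (7, 4, -11)
  hex 4: (6, 5, -11)
  hex 5: (5, 5, -10)
Sorted: 6 hexes.

Answer: 5 4 -9
5 5 -10
6 3 -9
6 5 -11
7 3 -10
7 4 -11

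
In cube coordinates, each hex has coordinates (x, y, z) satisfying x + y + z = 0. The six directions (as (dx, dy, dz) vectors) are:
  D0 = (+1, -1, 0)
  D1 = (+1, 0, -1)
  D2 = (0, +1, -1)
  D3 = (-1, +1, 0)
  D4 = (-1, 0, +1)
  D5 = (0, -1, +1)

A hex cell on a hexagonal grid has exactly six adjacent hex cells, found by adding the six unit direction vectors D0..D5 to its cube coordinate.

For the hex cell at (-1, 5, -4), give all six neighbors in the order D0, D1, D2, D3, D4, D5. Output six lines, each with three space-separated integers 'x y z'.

Answer: 0 4 -4
0 5 -5
-1 6 -5
-2 6 -4
-2 5 -3
-1 4 -3

Derivation:
Center: (-1, 5, -4). Add each direction:
  D0: (-1, 5, -4) + (1, -1, 0) = (0, 4, -4)
  D1: (-1, 5, -4) + (1, 0, -1) = (0, 5, -5)
  D2: (-1, 5, -4) + (0, 1, -1) = (-1, 6, -5)
  D3: (-1, 5, -4) + (-1, 1, 0) = (-2, 6, -4)
  D4: (-1, 5, -4) + (-1, 0, 1) = (-2, 5, -3)
  D5: (-1, 5, -4) + (0, -1, 1) = (-1, 4, -3)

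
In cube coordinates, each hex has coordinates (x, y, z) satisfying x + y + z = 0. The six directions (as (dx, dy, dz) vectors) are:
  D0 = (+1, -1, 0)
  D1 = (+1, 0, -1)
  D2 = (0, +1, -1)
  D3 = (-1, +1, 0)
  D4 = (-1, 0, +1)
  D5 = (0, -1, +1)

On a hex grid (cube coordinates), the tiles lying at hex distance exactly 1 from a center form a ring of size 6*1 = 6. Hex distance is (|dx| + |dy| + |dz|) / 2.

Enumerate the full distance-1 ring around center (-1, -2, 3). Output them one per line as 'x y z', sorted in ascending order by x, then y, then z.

Answer: -2 -2 4
-2 -1 3
-1 -3 4
-1 -1 2
0 -3 3
0 -2 2

Derivation:
Walk ring at distance 1 from (-1, -2, 3):
Start at center + D4*1 = (-2, -2, 4)
  hex 0: (-2, -2, 4)
  hex 1: (-1, -3, 4)
  hex 2: (0, -3, 3)
  hex 3: (0, -2, 2)
  hex 4: (-1, -1, 2)
  hex 5: (-2, -1, 3)
Sorted: 6 hexes.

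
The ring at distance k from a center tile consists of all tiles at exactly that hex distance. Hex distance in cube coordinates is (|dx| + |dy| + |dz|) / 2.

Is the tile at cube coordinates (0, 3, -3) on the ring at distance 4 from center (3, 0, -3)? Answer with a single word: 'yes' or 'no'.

Answer: no

Derivation:
|px - cx| = |0 - 3| = 3
|py - cy| = |3 - 0| = 3
|pz - cz| = |-3 - (-3)| = 0
distance = (3+3+0)/2 = 6/2 = 3
radius = 4; distance != radius -> no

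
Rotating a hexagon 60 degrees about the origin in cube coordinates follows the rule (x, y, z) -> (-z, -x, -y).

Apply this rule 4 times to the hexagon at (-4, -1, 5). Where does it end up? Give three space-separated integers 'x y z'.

Start: (-4, -1, 5)
Step 1: (-4, -1, 5) -> (-(5), -(-4), -(-1)) = (-5, 4, 1)
Step 2: (-5, 4, 1) -> (-(1), -(-5), -(4)) = (-1, 5, -4)
Step 3: (-1, 5, -4) -> (-(-4), -(-1), -(5)) = (4, 1, -5)
Step 4: (4, 1, -5) -> (-(-5), -(4), -(1)) = (5, -4, -1)

Answer: 5 -4 -1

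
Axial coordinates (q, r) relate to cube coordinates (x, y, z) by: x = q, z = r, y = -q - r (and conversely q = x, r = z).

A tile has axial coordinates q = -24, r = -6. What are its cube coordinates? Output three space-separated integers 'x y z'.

Answer: -24 30 -6

Derivation:
x = q = -24
z = r = -6
y = -x - z = -(-24) - (-6) = 30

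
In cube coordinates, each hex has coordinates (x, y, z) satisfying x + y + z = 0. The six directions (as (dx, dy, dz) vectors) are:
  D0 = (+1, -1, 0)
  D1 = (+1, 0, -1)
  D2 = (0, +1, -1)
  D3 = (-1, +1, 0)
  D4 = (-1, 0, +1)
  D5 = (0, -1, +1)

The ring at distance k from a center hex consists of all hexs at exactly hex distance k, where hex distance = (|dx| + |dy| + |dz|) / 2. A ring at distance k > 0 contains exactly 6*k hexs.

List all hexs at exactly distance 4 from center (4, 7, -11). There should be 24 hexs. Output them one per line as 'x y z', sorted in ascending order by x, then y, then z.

Walk ring at distance 4 from (4, 7, -11):
Start at center + D4*4 = (0, 7, -7)
  hex 0: (0, 7, -7)
  hex 1: (1, 6, -7)
  hex 2: (2, 5, -7)
  hex 3: (3, 4, -7)
  hex 4: (4, 3, -7)
  hex 5: (5, 3, -8)
  hex 6: (6, 3, -9)
  hex 7: (7, 3, -10)
  hex 8: (8, 3, -11)
  hex 9: (8, 4, -12)
  hex 10: (8, 5, -13)
  hex 11: (8, 6, -14)
  hex 12: (8, 7, -15)
  hex 13: (7, 8, -15)
  hex 14: (6, 9, -15)
  hex 15: (5, 10, -15)
  hex 16: (4, 11, -15)
  hex 17: (3, 11, -14)
  hex 18: (2, 11, -13)
  hex 19: (1, 11, -12)
  hex 20: (0, 11, -11)
  hex 21: (0, 10, -10)
  hex 22: (0, 9, -9)
  hex 23: (0, 8, -8)
Sorted: 24 hexes.

Answer: 0 7 -7
0 8 -8
0 9 -9
0 10 -10
0 11 -11
1 6 -7
1 11 -12
2 5 -7
2 11 -13
3 4 -7
3 11 -14
4 3 -7
4 11 -15
5 3 -8
5 10 -15
6 3 -9
6 9 -15
7 3 -10
7 8 -15
8 3 -11
8 4 -12
8 5 -13
8 6 -14
8 7 -15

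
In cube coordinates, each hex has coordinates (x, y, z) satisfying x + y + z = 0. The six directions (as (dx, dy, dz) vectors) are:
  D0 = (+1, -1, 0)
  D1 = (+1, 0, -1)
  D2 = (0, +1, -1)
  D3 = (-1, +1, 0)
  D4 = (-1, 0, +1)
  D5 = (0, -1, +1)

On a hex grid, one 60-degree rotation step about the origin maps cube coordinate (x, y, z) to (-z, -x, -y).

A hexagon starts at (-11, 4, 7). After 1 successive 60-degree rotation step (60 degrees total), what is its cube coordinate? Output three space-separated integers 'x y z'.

Start: (-11, 4, 7)
Step 1: (-11, 4, 7) -> (-(7), -(-11), -(4)) = (-7, 11, -4)

Answer: -7 11 -4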